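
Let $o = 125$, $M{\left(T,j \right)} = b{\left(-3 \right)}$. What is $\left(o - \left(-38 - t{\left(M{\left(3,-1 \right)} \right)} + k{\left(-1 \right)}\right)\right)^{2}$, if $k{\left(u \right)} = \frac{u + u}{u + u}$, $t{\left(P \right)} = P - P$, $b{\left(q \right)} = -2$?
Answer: $26244$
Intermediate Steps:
$M{\left(T,j \right)} = -2$
$t{\left(P \right)} = 0$
$k{\left(u \right)} = 1$ ($k{\left(u \right)} = \frac{2 u}{2 u} = 2 u \frac{1}{2 u} = 1$)
$\left(o - \left(-38 - t{\left(M{\left(3,-1 \right)} \right)} + k{\left(-1 \right)}\right)\right)^{2} = \left(125 + \left(\left(38 + 0\right) - 1\right)\right)^{2} = \left(125 + \left(38 - 1\right)\right)^{2} = \left(125 + 37\right)^{2} = 162^{2} = 26244$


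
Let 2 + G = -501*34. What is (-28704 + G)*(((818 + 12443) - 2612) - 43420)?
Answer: 1498945540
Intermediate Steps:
G = -17036 (G = -2 - 501*34 = -2 - 17034 = -17036)
(-28704 + G)*(((818 + 12443) - 2612) - 43420) = (-28704 - 17036)*(((818 + 12443) - 2612) - 43420) = -45740*((13261 - 2612) - 43420) = -45740*(10649 - 43420) = -45740*(-32771) = 1498945540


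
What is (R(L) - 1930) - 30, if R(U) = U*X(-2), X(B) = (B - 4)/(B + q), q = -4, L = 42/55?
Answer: -107758/55 ≈ -1959.2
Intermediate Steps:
L = 42/55 (L = 42*(1/55) = 42/55 ≈ 0.76364)
X(B) = 1 (X(B) = (B - 4)/(B - 4) = (-4 + B)/(-4 + B) = 1)
R(U) = U (R(U) = U*1 = U)
(R(L) - 1930) - 30 = (42/55 - 1930) - 30 = -106108/55 - 30 = -107758/55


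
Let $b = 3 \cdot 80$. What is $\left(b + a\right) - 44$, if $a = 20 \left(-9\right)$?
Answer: $16$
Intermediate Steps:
$a = -180$
$b = 240$
$\left(b + a\right) - 44 = \left(240 - 180\right) - 44 = 60 - 44 = 16$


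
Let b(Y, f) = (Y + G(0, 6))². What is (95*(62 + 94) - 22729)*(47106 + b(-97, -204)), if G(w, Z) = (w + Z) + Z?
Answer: -429703879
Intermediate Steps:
G(w, Z) = w + 2*Z (G(w, Z) = (Z + w) + Z = w + 2*Z)
b(Y, f) = (12 + Y)² (b(Y, f) = (Y + (0 + 2*6))² = (Y + (0 + 12))² = (Y + 12)² = (12 + Y)²)
(95*(62 + 94) - 22729)*(47106 + b(-97, -204)) = (95*(62 + 94) - 22729)*(47106 + (12 - 97)²) = (95*156 - 22729)*(47106 + (-85)²) = (14820 - 22729)*(47106 + 7225) = -7909*54331 = -429703879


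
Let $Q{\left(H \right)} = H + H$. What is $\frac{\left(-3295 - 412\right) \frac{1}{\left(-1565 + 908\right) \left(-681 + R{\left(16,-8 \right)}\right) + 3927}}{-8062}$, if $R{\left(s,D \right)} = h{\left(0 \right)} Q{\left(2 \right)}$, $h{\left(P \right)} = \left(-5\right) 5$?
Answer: $\frac{337}{378946248} \approx 8.8931 \cdot 10^{-7}$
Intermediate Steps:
$h{\left(P \right)} = -25$
$Q{\left(H \right)} = 2 H$
$R{\left(s,D \right)} = -100$ ($R{\left(s,D \right)} = - 25 \cdot 2 \cdot 2 = \left(-25\right) 4 = -100$)
$\frac{\left(-3295 - 412\right) \frac{1}{\left(-1565 + 908\right) \left(-681 + R{\left(16,-8 \right)}\right) + 3927}}{-8062} = \frac{\left(-3295 - 412\right) \frac{1}{\left(-1565 + 908\right) \left(-681 - 100\right) + 3927}}{-8062} = - \frac{3707}{\left(-657\right) \left(-781\right) + 3927} \left(- \frac{1}{8062}\right) = - \frac{3707}{513117 + 3927} \left(- \frac{1}{8062}\right) = - \frac{3707}{517044} \left(- \frac{1}{8062}\right) = \left(-3707\right) \frac{1}{517044} \left(- \frac{1}{8062}\right) = \left(- \frac{337}{47004}\right) \left(- \frac{1}{8062}\right) = \frac{337}{378946248}$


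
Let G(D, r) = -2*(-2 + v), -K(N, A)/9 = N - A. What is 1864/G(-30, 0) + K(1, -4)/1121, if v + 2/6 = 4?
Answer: -3134541/5605 ≈ -559.24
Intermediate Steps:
K(N, A) = -9*N + 9*A (K(N, A) = -9*(N - A) = -9*N + 9*A)
v = 11/3 (v = -1/3 + 4 = 11/3 ≈ 3.6667)
G(D, r) = -10/3 (G(D, r) = -2*(-2 + 11/3) = -2*5/3 = -10/3)
1864/G(-30, 0) + K(1, -4)/1121 = 1864/(-10/3) + (-9*1 + 9*(-4))/1121 = 1864*(-3/10) + (-9 - 36)*(1/1121) = -2796/5 - 45*1/1121 = -2796/5 - 45/1121 = -3134541/5605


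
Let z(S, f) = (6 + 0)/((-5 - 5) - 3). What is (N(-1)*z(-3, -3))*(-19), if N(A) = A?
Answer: -114/13 ≈ -8.7692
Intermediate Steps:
z(S, f) = -6/13 (z(S, f) = 6/(-10 - 3) = 6/(-13) = 6*(-1/13) = -6/13)
(N(-1)*z(-3, -3))*(-19) = -1*(-6/13)*(-19) = (6/13)*(-19) = -114/13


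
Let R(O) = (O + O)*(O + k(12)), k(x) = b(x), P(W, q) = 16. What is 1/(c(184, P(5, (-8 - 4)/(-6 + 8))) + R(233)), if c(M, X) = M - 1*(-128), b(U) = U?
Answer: 1/114482 ≈ 8.7350e-6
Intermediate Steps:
c(M, X) = 128 + M (c(M, X) = M + 128 = 128 + M)
k(x) = x
R(O) = 2*O*(12 + O) (R(O) = (O + O)*(O + 12) = (2*O)*(12 + O) = 2*O*(12 + O))
1/(c(184, P(5, (-8 - 4)/(-6 + 8))) + R(233)) = 1/((128 + 184) + 2*233*(12 + 233)) = 1/(312 + 2*233*245) = 1/(312 + 114170) = 1/114482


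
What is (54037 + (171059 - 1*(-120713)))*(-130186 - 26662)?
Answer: -54239450032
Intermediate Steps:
(54037 + (171059 - 1*(-120713)))*(-130186 - 26662) = (54037 + (171059 + 120713))*(-156848) = (54037 + 291772)*(-156848) = 345809*(-156848) = -54239450032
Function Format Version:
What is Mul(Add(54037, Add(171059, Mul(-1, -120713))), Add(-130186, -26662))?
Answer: -54239450032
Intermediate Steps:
Mul(Add(54037, Add(171059, Mul(-1, -120713))), Add(-130186, -26662)) = Mul(Add(54037, Add(171059, 120713)), -156848) = Mul(Add(54037, 291772), -156848) = Mul(345809, -156848) = -54239450032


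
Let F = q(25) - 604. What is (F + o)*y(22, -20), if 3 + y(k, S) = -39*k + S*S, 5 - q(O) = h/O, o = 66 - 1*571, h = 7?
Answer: 12726827/25 ≈ 5.0907e+5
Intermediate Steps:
o = -505 (o = 66 - 571 = -505)
q(O) = 5 - 7/O
F = -14982/25 (F = (5 - 7/25) - 604 = 118/25 - 604 = -14982/25 ≈ -599.28)
y(k, S) = -3 + S² - 39*k (y(k, S) = -3 + (-39*k + S*S) = -3 + (-39*k + S²) = -3 + (S² - 39*k) = -3 + S² - 39*k)
(F + o)*y(22, -20) = (-14982/25 - 505)*(-3 + (-20)² - 39*22) = -27607*(-3 + 400 - 858)/25 = -27607/25*(-461) = 12726827/25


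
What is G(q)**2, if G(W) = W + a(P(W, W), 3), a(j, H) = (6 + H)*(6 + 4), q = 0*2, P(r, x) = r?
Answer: 8100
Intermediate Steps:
q = 0
a(j, H) = 60 + 10*H (a(j, H) = (6 + H)*10 = 60 + 10*H)
G(W) = 90 + W (G(W) = W + (60 + 10*3) = W + (60 + 30) = W + 90 = 90 + W)
G(q)**2 = (90 + 0)**2 = 90**2 = 8100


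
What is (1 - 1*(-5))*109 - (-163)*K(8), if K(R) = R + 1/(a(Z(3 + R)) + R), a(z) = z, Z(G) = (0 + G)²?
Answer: 252745/129 ≈ 1959.3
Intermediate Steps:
Z(G) = G²
K(R) = R + 1/(R + (3 + R)²) (K(R) = R + 1/((3 + R)² + R) = R + 1/(R + (3 + R)²))
(1 - 1*(-5))*109 - (-163)*K(8) = (1 - 1*(-5))*109 - (-163)*(1 + 8² + 8*(3 + 8)²)/(8 + (3 + 8)²) = (1 + 5)*109 - (-163)*(1 + 64 + 8*11²)/(8 + 11²) = 6*109 - (-163)*(1 + 64 + 8*121)/(8 + 121) = 654 - (-163)*(1 + 64 + 968)/129 = 654 - (-163)*(1/129)*1033 = 654 - (-163)*1033/129 = 654 - 1*(-168379/129) = 654 + 168379/129 = 252745/129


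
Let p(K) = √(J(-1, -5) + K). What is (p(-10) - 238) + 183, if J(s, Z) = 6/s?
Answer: -55 + 4*I ≈ -55.0 + 4.0*I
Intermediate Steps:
p(K) = √(-6 + K) (p(K) = √(6/(-1) + K) = √(6*(-1) + K) = √(-6 + K))
(p(-10) - 238) + 183 = (√(-6 - 10) - 238) + 183 = (√(-16) - 238) + 183 = (4*I - 238) + 183 = (-238 + 4*I) + 183 = -55 + 4*I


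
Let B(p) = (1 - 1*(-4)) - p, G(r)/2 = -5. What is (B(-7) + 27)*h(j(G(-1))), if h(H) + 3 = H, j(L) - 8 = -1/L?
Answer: 1989/10 ≈ 198.90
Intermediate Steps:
G(r) = -10 (G(r) = 2*(-5) = -10)
j(L) = 8 - 1/L
h(H) = -3 + H
B(p) = 5 - p (B(p) = (1 + 4) - p = 5 - p)
(B(-7) + 27)*h(j(G(-1))) = ((5 - 1*(-7)) + 27)*(-3 + (8 - 1/(-10))) = ((5 + 7) + 27)*(-3 + (8 - 1*(-⅒))) = (12 + 27)*(-3 + (8 + ⅒)) = 39*(-3 + 81/10) = 39*(51/10) = 1989/10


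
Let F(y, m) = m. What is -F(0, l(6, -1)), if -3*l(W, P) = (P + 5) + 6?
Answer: 10/3 ≈ 3.3333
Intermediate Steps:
l(W, P) = -11/3 - P/3 (l(W, P) = -((P + 5) + 6)/3 = -((5 + P) + 6)/3 = -(11 + P)/3 = -11/3 - P/3)
-F(0, l(6, -1)) = -(-11/3 - ⅓*(-1)) = -(-11/3 + ⅓) = -1*(-10/3) = 10/3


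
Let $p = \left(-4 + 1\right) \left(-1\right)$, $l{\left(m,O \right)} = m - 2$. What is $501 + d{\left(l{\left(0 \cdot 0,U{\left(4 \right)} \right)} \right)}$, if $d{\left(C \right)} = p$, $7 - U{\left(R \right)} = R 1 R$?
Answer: $504$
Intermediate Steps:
$U{\left(R \right)} = 7 - R^{2}$ ($U{\left(R \right)} = 7 - R 1 R = 7 - R R = 7 - R^{2}$)
$l{\left(m,O \right)} = -2 + m$ ($l{\left(m,O \right)} = m - 2 = -2 + m$)
$p = 3$ ($p = \left(-3\right) \left(-1\right) = 3$)
$d{\left(C \right)} = 3$
$501 + d{\left(l{\left(0 \cdot 0,U{\left(4 \right)} \right)} \right)} = 501 + 3 = 504$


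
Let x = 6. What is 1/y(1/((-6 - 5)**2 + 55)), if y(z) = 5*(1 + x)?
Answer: 1/35 ≈ 0.028571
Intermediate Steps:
y(z) = 35 (y(z) = 5*(1 + 6) = 5*7 = 35)
1/y(1/((-6 - 5)**2 + 55)) = 1/35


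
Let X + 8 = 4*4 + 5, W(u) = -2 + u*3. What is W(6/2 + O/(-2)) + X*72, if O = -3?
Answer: 1895/2 ≈ 947.50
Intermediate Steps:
W(u) = -2 + 3*u
X = 13 (X = -8 + (4*4 + 5) = -8 + (16 + 5) = -8 + 21 = 13)
W(6/2 + O/(-2)) + X*72 = (-2 + 3*(6/2 - 3/(-2))) + 13*72 = (-2 + 3*(6*(1/2) - 3*(-1/2))) + 936 = (-2 + 3*(3 + 3/2)) + 936 = (-2 + 3*(9/2)) + 936 = (-2 + 27/2) + 936 = 23/2 + 936 = 1895/2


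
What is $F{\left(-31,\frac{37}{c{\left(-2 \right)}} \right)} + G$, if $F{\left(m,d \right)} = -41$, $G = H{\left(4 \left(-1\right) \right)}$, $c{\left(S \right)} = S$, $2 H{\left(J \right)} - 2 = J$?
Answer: $-42$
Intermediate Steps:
$H{\left(J \right)} = 1 + \frac{J}{2}$
$G = -1$ ($G = 1 + \frac{4 \left(-1\right)}{2} = 1 + \frac{1}{2} \left(-4\right) = 1 - 2 = -1$)
$F{\left(-31,\frac{37}{c{\left(-2 \right)}} \right)} + G = -41 - 1 = -42$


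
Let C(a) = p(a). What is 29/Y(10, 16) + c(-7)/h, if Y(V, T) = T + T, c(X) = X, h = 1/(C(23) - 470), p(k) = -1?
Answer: 105533/32 ≈ 3297.9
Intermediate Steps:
C(a) = -1
h = -1/471 (h = 1/(-1 - 470) = 1/(-471) = -1/471 ≈ -0.0021231)
Y(V, T) = 2*T
29/Y(10, 16) + c(-7)/h = 29/((2*16)) - 7/(-1/471) = 29/32 - 7*(-471) = 29*(1/32) + 3297 = 29/32 + 3297 = 105533/32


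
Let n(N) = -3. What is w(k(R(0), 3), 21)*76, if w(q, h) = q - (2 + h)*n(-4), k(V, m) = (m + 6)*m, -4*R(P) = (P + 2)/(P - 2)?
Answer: 7296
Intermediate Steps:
R(P) = -(2 + P)/(4*(-2 + P)) (R(P) = -(P + 2)/(4*(P - 2)) = -(2 + P)/(4*(-2 + P)))
k(V, m) = m*(6 + m) (k(V, m) = (6 + m)*m = m*(6 + m))
w(q, h) = 6 + q + 3*h (w(q, h) = q - (2 + h)*(-3) = q - (-6 - 3*h) = q + (6 + 3*h) = 6 + q + 3*h)
w(k(R(0), 3), 21)*76 = (6 + 3*(6 + 3) + 3*21)*76 = (6 + 3*9 + 63)*76 = (6 + 27 + 63)*76 = 96*76 = 7296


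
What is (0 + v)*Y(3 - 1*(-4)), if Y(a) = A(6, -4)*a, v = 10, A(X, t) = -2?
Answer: -140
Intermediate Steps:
Y(a) = -2*a
(0 + v)*Y(3 - 1*(-4)) = (0 + 10)*(-2*(3 - 1*(-4))) = 10*(-2*(3 + 4)) = 10*(-2*7) = 10*(-14) = -140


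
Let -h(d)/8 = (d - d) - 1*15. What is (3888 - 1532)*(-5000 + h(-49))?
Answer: -11497280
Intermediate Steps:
h(d) = 120 (h(d) = -8*((d - d) - 1*15) = -8*(0 - 15) = -8*(-15) = 120)
(3888 - 1532)*(-5000 + h(-49)) = (3888 - 1532)*(-5000 + 120) = 2356*(-4880) = -11497280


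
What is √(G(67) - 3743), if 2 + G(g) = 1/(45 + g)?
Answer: I*√2936073/28 ≈ 61.196*I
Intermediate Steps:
G(g) = -2 + 1/(45 + g)
√(G(67) - 3743) = √((-89 - 2*67)/(45 + 67) - 3743) = √((-89 - 134)/112 - 3743) = √((1/112)*(-223) - 3743) = √(-223/112 - 3743) = √(-419439/112) = I*√2936073/28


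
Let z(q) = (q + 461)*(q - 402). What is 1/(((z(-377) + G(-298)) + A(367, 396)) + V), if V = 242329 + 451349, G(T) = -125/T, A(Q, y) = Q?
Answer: 298/187325607 ≈ 1.5908e-6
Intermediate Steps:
z(q) = (-402 + q)*(461 + q) (z(q) = (461 + q)*(-402 + q) = (-402 + q)*(461 + q))
V = 693678
1/(((z(-377) + G(-298)) + A(367, 396)) + V) = 1/((((-185322 + (-377)² + 59*(-377)) - 125/(-298)) + 367) + 693678) = 1/((((-185322 + 142129 - 22243) - 125*(-1/298)) + 367) + 693678) = 1/(((-65436 + 125/298) + 367) + 693678) = 1/((-19499803/298 + 367) + 693678) = 1/(-19390437/298 + 693678) = 1/(187325607/298) = 298/187325607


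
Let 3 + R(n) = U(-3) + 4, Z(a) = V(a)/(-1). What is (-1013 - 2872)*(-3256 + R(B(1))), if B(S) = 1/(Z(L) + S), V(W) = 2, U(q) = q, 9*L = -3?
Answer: 12657330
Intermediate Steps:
L = -1/3 (L = (1/9)*(-3) = -1/3 ≈ -0.33333)
Z(a) = -2 (Z(a) = 2/(-1) = 2*(-1) = -2)
B(S) = 1/(-2 + S)
R(n) = -2 (R(n) = -3 + (-3 + 4) = -3 + 1 = -2)
(-1013 - 2872)*(-3256 + R(B(1))) = (-1013 - 2872)*(-3256 - 2) = -3885*(-3258) = 12657330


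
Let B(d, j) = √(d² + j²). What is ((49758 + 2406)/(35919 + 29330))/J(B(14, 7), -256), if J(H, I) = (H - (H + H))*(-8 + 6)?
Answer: 3726*√5/326245 ≈ 0.025538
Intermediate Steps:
J(H, I) = 2*H (J(H, I) = (H - 2*H)*(-2) = -H*(-2) = 2*H)
((49758 + 2406)/(35919 + 29330))/J(B(14, 7), -256) = ((49758 + 2406)/(35919 + 29330))/((2*√(14² + 7²))) = (52164/65249)/((2*√(196 + 49))) = (52164*(1/65249))/((2*√245)) = 52164/(65249*((2*(7*√5)))) = 52164/(65249*((14*√5))) = 52164*(√5/70)/65249 = 3726*√5/326245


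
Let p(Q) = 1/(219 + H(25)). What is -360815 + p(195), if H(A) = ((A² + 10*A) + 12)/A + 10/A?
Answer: -2299113155/6372 ≈ -3.6082e+5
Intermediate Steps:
H(A) = 10/A + (12 + A² + 10*A)/A (H(A) = (12 + A² + 10*A)/A + 10/A = 10/A + (12 + A² + 10*A)/A)
p(Q) = 25/6372 (p(Q) = 1/(219 + (10 + 25 + 22/25)) = 1/(219 + 897/25) = 1/(6372/25) = 25/6372)
-360815 + p(195) = -360815 + 25/6372 = -2299113155/6372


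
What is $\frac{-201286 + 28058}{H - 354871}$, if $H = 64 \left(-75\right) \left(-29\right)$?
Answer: $\frac{173228}{215671} \approx 0.8032$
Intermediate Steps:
$H = 139200$ ($H = \left(-4800\right) \left(-29\right) = 139200$)
$\frac{-201286 + 28058}{H - 354871} = \frac{-201286 + 28058}{139200 - 354871} = - \frac{173228}{-215671} = \left(-173228\right) \left(- \frac{1}{215671}\right) = \frac{173228}{215671}$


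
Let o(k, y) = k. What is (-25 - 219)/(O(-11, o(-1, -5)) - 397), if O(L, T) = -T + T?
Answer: 244/397 ≈ 0.61461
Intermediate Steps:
O(L, T) = 0
(-25 - 219)/(O(-11, o(-1, -5)) - 397) = (-25 - 219)/(0 - 397) = -244/(-397) = -244*(-1/397) = 244/397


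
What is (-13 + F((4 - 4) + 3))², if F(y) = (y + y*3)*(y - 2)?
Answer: 1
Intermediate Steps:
F(y) = 4*y*(-2 + y) (F(y) = (y + 3*y)*(-2 + y) = (4*y)*(-2 + y) = 4*y*(-2 + y))
(-13 + F((4 - 4) + 3))² = (-13 + 4*((4 - 4) + 3)*(-2 + ((4 - 4) + 3)))² = (-13 + 4*(0 + 3)*(-2 + (0 + 3)))² = (-13 + 4*3*(-2 + 3))² = (-13 + 4*3*1)² = (-13 + 12)² = (-1)² = 1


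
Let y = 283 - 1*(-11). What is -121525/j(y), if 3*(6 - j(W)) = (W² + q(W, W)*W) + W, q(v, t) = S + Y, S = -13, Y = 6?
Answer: 121525/28218 ≈ 4.3066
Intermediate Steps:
y = 294 (y = 283 + 11 = 294)
q(v, t) = -7 (q(v, t) = -13 + 6 = -7)
j(W) = 6 + 2*W - W²/3 (j(W) = 6 - ((W² - 7*W) + W)/3 = 6 - (W² - 6*W)/3 = 6 + (2*W - W²/3) = 6 + 2*W - W²/3)
-121525/j(y) = -121525/(6 + 2*294 - ⅓*294²) = -121525/(6 + 588 - ⅓*86436) = -121525/(6 + 588 - 28812) = -121525/(-28218) = -121525*(-1/28218) = 121525/28218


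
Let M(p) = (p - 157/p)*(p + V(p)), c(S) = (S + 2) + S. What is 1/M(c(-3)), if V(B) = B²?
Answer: 1/423 ≈ 0.0023641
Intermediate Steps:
c(S) = 2 + 2*S (c(S) = (2 + S) + S = 2 + 2*S)
M(p) = (p + p²)*(p - 157/p) (M(p) = (p - 157/p)*(p + p²) = (p + p²)*(p - 157/p))
1/M(c(-3)) = 1/(-157 + (2 + 2*(-3))² + (2 + 2*(-3))³ - 157*(2 + 2*(-3))) = 1/(-157 + (2 - 6)² + (2 - 6)³ - 157*(2 - 6)) = 1/(-157 + (-4)² + (-4)³ - 157*(-4)) = 1/(-157 + 16 - 64 + 628) = 1/423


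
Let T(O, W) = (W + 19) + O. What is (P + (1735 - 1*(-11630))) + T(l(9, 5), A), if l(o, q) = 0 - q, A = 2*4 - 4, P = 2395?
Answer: 15778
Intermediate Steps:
A = 4 (A = 8 - 4 = 4)
l(o, q) = -q
T(O, W) = 19 + O + W (T(O, W) = (19 + W) + O = 19 + O + W)
(P + (1735 - 1*(-11630))) + T(l(9, 5), A) = (2395 + (1735 - 1*(-11630))) + (19 - 1*5 + 4) = (2395 + (1735 + 11630)) + (19 - 5 + 4) = (2395 + 13365) + 18 = 15760 + 18 = 15778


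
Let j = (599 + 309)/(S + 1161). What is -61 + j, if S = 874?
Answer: -123227/2035 ≈ -60.554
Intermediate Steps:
j = 908/2035 (j = (599 + 309)/(874 + 1161) = 908/2035 ≈ 0.44619)
-61 + j = -61 + 908/2035 = -123227/2035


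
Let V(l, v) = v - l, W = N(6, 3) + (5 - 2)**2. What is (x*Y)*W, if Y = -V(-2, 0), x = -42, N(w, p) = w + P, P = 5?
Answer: 1680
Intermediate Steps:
N(w, p) = 5 + w (N(w, p) = w + 5 = 5 + w)
W = 20 (W = (5 + 6) + (5 - 2)**2 = 11 + 3**2 = 11 + 9 = 20)
Y = -2 (Y = -(0 - 1*(-2)) = -(0 + 2) = -1*2 = -2)
(x*Y)*W = -42*(-2)*20 = 84*20 = 1680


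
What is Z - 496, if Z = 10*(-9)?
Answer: -586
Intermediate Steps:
Z = -90
Z - 496 = -90 - 496 = -586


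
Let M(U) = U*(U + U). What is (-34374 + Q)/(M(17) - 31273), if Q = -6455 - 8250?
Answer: 49079/30695 ≈ 1.5989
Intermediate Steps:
M(U) = 2*U² (M(U) = U*(2*U) = 2*U²)
Q = -14705
(-34374 + Q)/(M(17) - 31273) = (-34374 - 14705)/(2*17² - 31273) = -49079/(2*289 - 31273) = -49079/(578 - 31273) = -49079/(-30695) = -49079*(-1/30695) = 49079/30695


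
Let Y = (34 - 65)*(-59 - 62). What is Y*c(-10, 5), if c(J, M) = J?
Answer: -37510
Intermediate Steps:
Y = 3751 (Y = -31*(-121) = 3751)
Y*c(-10, 5) = 3751*(-10) = -37510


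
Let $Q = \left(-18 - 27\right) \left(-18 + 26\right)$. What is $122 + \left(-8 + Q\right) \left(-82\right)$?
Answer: $30298$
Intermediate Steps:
$Q = -360$ ($Q = \left(-45\right) 8 = -360$)
$122 + \left(-8 + Q\right) \left(-82\right) = 122 + \left(-8 - 360\right) \left(-82\right) = 122 - -30176 = 122 + 30176 = 30298$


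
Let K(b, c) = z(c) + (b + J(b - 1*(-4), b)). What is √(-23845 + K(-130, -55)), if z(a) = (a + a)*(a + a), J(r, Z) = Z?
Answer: 49*I*√5 ≈ 109.57*I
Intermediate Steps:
z(a) = 4*a² (z(a) = (2*a)*(2*a) = 4*a²)
K(b, c) = 2*b + 4*c² (K(b, c) = 4*c² + (b + b) = 4*c² + 2*b = 2*b + 4*c²)
√(-23845 + K(-130, -55)) = √(-23845 + (2*(-130) + 4*(-55)²)) = √(-23845 + (-260 + 4*3025)) = √(-23845 + (-260 + 12100)) = √(-23845 + 11840) = √(-12005) = 49*I*√5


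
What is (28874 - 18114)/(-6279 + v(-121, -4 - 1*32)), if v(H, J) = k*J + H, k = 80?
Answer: -269/232 ≈ -1.1595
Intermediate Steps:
v(H, J) = H + 80*J (v(H, J) = 80*J + H = H + 80*J)
(28874 - 18114)/(-6279 + v(-121, -4 - 1*32)) = (28874 - 18114)/(-6279 + (-121 + 80*(-4 - 1*32))) = 10760/(-6279 + (-121 + 80*(-4 - 32))) = 10760/(-6279 + (-121 + 80*(-36))) = 10760/(-6279 + (-121 - 2880)) = 10760/(-6279 - 3001) = 10760/(-9280) = 10760*(-1/9280) = -269/232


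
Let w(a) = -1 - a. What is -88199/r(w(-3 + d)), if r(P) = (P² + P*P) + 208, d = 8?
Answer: -88199/280 ≈ -315.00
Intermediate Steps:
r(P) = 208 + 2*P² (r(P) = (P² + P²) + 208 = 2*P² + 208 = 208 + 2*P²)
-88199/r(w(-3 + d)) = -88199/(208 + 2*(-1 - (-3 + 8))²) = -88199/(208 + 2*(-1 - 1*5)²) = -88199/(208 + 2*(-1 - 5)²) = -88199/(208 + 2*(-6)²) = -88199/(208 + 2*36) = -88199/(208 + 72) = -88199/280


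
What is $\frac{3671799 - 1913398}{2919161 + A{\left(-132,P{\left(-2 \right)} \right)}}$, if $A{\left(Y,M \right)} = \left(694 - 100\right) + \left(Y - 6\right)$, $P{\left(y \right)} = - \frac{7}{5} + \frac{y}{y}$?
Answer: $\frac{1758401}{2919617} \approx 0.60227$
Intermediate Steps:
$P{\left(y \right)} = - \frac{2}{5}$ ($P{\left(y \right)} = \left(-7\right) \frac{1}{5} + 1 = - \frac{7}{5} + 1 = - \frac{2}{5}$)
$A{\left(Y,M \right)} = 588 + Y$ ($A{\left(Y,M \right)} = 594 + \left(Y - 6\right) = 594 + \left(-6 + Y\right) = 588 + Y$)
$\frac{3671799 - 1913398}{2919161 + A{\left(-132,P{\left(-2 \right)} \right)}} = \frac{3671799 - 1913398}{2919161 + \left(588 - 132\right)} = \frac{1758401}{2919161 + 456} = \frac{1758401}{2919617}$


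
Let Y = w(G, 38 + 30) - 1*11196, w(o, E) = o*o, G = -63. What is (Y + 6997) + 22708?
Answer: 22478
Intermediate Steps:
w(o, E) = o²
Y = -7227 (Y = (-63)² - 1*11196 = 3969 - 11196 = -7227)
(Y + 6997) + 22708 = (-7227 + 6997) + 22708 = -230 + 22708 = 22478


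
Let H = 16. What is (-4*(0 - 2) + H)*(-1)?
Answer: -24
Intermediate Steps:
(-4*(0 - 2) + H)*(-1) = (-4*(0 - 2) + 16)*(-1) = (-4*(-2) + 16)*(-1) = (8 + 16)*(-1) = 24*(-1) = -24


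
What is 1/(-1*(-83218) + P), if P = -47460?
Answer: 1/35758 ≈ 2.7966e-5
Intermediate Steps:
1/(-1*(-83218) + P) = 1/(-1*(-83218) - 47460) = 1/(83218 - 47460) = 1/35758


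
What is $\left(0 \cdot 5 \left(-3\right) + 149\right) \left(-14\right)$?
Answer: $-2086$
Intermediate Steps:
$\left(0 \cdot 5 \left(-3\right) + 149\right) \left(-14\right) = \left(0 \left(-3\right) + 149\right) \left(-14\right) = \left(0 + 149\right) \left(-14\right) = 149 \left(-14\right) = -2086$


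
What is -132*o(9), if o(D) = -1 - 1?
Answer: 264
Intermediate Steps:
o(D) = -2
-132*o(9) = -132*(-2) = 264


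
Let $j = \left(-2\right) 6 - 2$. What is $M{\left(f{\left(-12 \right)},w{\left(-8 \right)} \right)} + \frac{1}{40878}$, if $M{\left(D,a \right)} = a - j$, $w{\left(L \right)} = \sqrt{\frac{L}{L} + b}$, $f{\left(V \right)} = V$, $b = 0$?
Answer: $\frac{613171}{40878} \approx 15.0$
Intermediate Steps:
$w{\left(L \right)} = 1$ ($w{\left(L \right)} = \sqrt{\frac{L}{L} + 0} = \sqrt{1 + 0} = \sqrt{1} = 1$)
$j = -14$ ($j = -12 - 2 = -14$)
$M{\left(D,a \right)} = 14 + a$ ($M{\left(D,a \right)} = a - -14 = a + 14 = 14 + a$)
$M{\left(f{\left(-12 \right)},w{\left(-8 \right)} \right)} + \frac{1}{40878} = \left(14 + 1\right) + \frac{1}{40878} = 15 + \frac{1}{40878} = \frac{613171}{40878}$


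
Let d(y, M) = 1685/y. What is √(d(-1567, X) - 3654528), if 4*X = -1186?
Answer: I*√8973655944587/1567 ≈ 1911.7*I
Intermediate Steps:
X = -593/2 (X = (¼)*(-1186) = -593/2 ≈ -296.50)
√(d(-1567, X) - 3654528) = √(1685/(-1567) - 3654528) = √(1685*(-1/1567) - 3654528) = √(-1685/1567 - 3654528) = √(-5726647061/1567) = I*√8973655944587/1567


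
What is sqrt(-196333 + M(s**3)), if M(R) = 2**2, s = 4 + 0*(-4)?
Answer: I*sqrt(196329) ≈ 443.09*I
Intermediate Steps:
s = 4 (s = 4 + 0 = 4)
M(R) = 4
sqrt(-196333 + M(s**3)) = sqrt(-196333 + 4) = sqrt(-196329) = I*sqrt(196329)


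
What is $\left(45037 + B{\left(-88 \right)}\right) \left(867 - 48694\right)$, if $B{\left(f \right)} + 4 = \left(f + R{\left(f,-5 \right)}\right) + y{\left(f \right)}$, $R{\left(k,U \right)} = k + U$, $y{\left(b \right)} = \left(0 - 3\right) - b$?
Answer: $-2149201899$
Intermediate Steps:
$y{\left(b \right)} = -3 - b$ ($y{\left(b \right)} = \left(0 - 3\right) - b = -3 - b$)
$R{\left(k,U \right)} = U + k$
$B{\left(f \right)} = -12 + f$ ($B{\left(f \right)} = -4 + \left(\left(f + \left(-5 + f\right)\right) - \left(3 + f\right)\right) = -4 + \left(\left(-5 + 2 f\right) - \left(3 + f\right)\right) = -4 + \left(-8 + f\right) = -12 + f$)
$\left(45037 + B{\left(-88 \right)}\right) \left(867 - 48694\right) = \left(45037 - 100\right) \left(867 - 48694\right) = \left(45037 - 100\right) \left(-47827\right) = 44937 \left(-47827\right) = -2149201899$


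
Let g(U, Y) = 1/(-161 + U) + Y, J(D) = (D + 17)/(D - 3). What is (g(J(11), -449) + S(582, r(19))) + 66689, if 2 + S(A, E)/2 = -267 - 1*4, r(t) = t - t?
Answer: 20693608/315 ≈ 65694.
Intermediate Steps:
r(t) = 0
J(D) = (17 + D)/(-3 + D)
S(A, E) = -546 (S(A, E) = -4 + 2*(-267 - 1*4) = -4 + 2*(-267 - 4) = -4 + 2*(-271) = -4 - 542 = -546)
g(U, Y) = Y + 1/(-161 + U)
(g(J(11), -449) + S(582, r(19))) + 66689 = ((1 - 161*(-449) + ((17 + 11)/(-3 + 11))*(-449))/(-161 + (17 + 11)/(-3 + 11)) - 546) + 66689 = ((1 + 72289 + (28/8)*(-449))/(-161 + 28/8) - 546) + 66689 = ((1 + 72289 + ((⅛)*28)*(-449))/(-161 + (⅛)*28) - 546) + 66689 = ((1 + 72289 + (7/2)*(-449))/(-161 + 7/2) - 546) + 66689 = ((1 + 72289 - 3143/2)/(-315/2) - 546) + 66689 = (-2/315*141437/2 - 546) + 66689 = (-141437/315 - 546) + 66689 = -313427/315 + 66689 = 20693608/315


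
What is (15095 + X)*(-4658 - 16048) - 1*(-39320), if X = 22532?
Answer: -779065342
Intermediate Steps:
(15095 + X)*(-4658 - 16048) - 1*(-39320) = (15095 + 22532)*(-4658 - 16048) - 1*(-39320) = 37627*(-20706) + 39320 = -779104662 + 39320 = -779065342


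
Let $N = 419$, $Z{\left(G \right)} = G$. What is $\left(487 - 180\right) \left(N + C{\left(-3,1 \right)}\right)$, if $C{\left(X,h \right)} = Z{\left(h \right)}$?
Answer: $128940$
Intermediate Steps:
$C{\left(X,h \right)} = h$
$\left(487 - 180\right) \left(N + C{\left(-3,1 \right)}\right) = \left(487 - 180\right) \left(419 + 1\right) = 307 \cdot 420 = 128940$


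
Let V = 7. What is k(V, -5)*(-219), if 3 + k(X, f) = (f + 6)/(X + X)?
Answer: 8979/14 ≈ 641.36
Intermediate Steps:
k(X, f) = -3 + (6 + f)/(2*X) (k(X, f) = -3 + (f + 6)/(X + X) = -3 + (6 + f)/((2*X)) = -3 + (6 + f)*(1/(2*X)) = -3 + (6 + f)/(2*X))
k(V, -5)*(-219) = ((1/2)*(6 - 5 - 6*7)/7)*(-219) = ((1/2)*(1/7)*(6 - 5 - 42))*(-219) = ((1/2)*(1/7)*(-41))*(-219) = -41/14*(-219) = 8979/14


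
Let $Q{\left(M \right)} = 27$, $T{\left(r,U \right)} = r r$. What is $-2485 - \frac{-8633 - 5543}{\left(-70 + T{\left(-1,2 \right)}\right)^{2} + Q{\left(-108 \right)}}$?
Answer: $- \frac{2971001}{1197} \approx -2482.0$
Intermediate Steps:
$T{\left(r,U \right)} = r^{2}$
$-2485 - \frac{-8633 - 5543}{\left(-70 + T{\left(-1,2 \right)}\right)^{2} + Q{\left(-108 \right)}} = -2485 - \frac{-8633 - 5543}{\left(-70 + \left(-1\right)^{2}\right)^{2} + 27} = -2485 - - \frac{14176}{\left(-70 + 1\right)^{2} + 27} = -2485 - - \frac{14176}{\left(-69\right)^{2} + 27} = -2485 - - \frac{14176}{4761 + 27} = -2485 - - \frac{14176}{4788} = -2485 - \left(-14176\right) \frac{1}{4788} = -2485 - - \frac{3544}{1197} = -2485 + \frac{3544}{1197} = - \frac{2971001}{1197}$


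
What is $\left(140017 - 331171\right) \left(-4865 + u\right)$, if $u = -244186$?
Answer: $47607094854$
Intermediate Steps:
$\left(140017 - 331171\right) \left(-4865 + u\right) = \left(140017 - 331171\right) \left(-4865 - 244186\right) = \left(-191154\right) \left(-249051\right) = 47607094854$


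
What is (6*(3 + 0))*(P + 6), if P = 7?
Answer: 234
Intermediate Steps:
(6*(3 + 0))*(P + 6) = (6*(3 + 0))*(7 + 6) = (6*3)*13 = 18*13 = 234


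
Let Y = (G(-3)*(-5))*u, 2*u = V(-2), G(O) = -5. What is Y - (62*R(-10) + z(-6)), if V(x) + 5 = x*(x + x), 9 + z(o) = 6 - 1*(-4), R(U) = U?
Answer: 1313/2 ≈ 656.50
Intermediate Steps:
z(o) = 1 (z(o) = -9 + (6 - 1*(-4)) = -9 + (6 + 4) = -9 + 10 = 1)
V(x) = -5 + 2*x² (V(x) = -5 + x*(x + x) = -5 + x*(2*x) = -5 + 2*x²)
u = 3/2 (u = (-5 + 2*(-2)²)/2 = (-5 + 2*4)/2 = (-5 + 8)/2 = (½)*3 = 3/2 ≈ 1.5000)
Y = 75/2 (Y = -5*(-5)*(3/2) = 25*(3/2) = 75/2 ≈ 37.500)
Y - (62*R(-10) + z(-6)) = 75/2 - (62*(-10) + 1) = 75/2 - (-620 + 1) = 75/2 - 1*(-619) = 75/2 + 619 = 1313/2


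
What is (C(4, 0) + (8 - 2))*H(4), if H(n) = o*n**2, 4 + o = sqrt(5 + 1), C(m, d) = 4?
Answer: -640 + 160*sqrt(6) ≈ -248.08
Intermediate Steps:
o = -4 + sqrt(6) (o = -4 + sqrt(5 + 1) = -4 + sqrt(6) ≈ -1.5505)
H(n) = n**2*(-4 + sqrt(6)) (H(n) = (-4 + sqrt(6))*n**2 = n**2*(-4 + sqrt(6)))
(C(4, 0) + (8 - 2))*H(4) = (4 + (8 - 2))*(4**2*(-4 + sqrt(6))) = (4 + 6)*(16*(-4 + sqrt(6))) = 10*(-64 + 16*sqrt(6)) = -640 + 160*sqrt(6)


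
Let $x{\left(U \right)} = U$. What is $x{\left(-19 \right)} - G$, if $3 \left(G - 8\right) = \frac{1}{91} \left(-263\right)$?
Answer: $- \frac{7108}{273} \approx -26.037$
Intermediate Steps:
$G = \frac{1921}{273}$ ($G = 8 + \frac{\frac{1}{91} \left(-263\right)}{3} = 8 + \frac{1}{3} \left(- \frac{263}{91}\right) = 8 - \frac{263}{273} = \frac{1921}{273} \approx 7.0366$)
$x{\left(-19 \right)} - G = -19 - \frac{1921}{273} = - \frac{7108}{273}$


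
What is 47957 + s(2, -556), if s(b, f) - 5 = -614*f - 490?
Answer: 388856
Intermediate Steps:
s(b, f) = -485 - 614*f (s(b, f) = 5 + (-614*f - 490) = 5 + (-490 - 614*f) = -485 - 614*f)
47957 + s(2, -556) = 47957 + (-485 - 614*(-556)) = 47957 + (-485 + 341384) = 47957 + 340899 = 388856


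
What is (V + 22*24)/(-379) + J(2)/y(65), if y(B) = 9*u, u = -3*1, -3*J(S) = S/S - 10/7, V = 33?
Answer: -106408/71631 ≈ -1.4855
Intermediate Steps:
J(S) = ⅐ (J(S) = -(S/S - 10/7)/3 = -(1 - 10*⅐)/3 = -(1 - 10/7)/3 = -⅓*(-3/7) = ⅐)
u = -3
y(B) = -27 (y(B) = 9*(-3) = -27)
(V + 22*24)/(-379) + J(2)/y(65) = (33 + 22*24)/(-379) + (⅐)/(-27) = (33 + 528)*(-1/379) + (⅐)*(-1/27) = 561*(-1/379) - 1/189 = -561/379 - 1/189 = -106408/71631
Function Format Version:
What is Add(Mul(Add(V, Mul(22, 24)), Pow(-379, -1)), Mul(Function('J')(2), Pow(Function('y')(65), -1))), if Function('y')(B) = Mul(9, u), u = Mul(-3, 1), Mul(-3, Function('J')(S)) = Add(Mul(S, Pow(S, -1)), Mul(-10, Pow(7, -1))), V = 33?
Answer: Rational(-106408, 71631) ≈ -1.4855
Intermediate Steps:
Function('J')(S) = Rational(1, 7) (Function('J')(S) = Mul(Rational(-1, 3), Add(Mul(S, Pow(S, -1)), Mul(-10, Pow(7, -1)))) = Mul(Rational(-1, 3), Add(1, Mul(-10, Rational(1, 7)))) = Mul(Rational(-1, 3), Add(1, Rational(-10, 7))) = Mul(Rational(-1, 3), Rational(-3, 7)) = Rational(1, 7))
u = -3
Function('y')(B) = -27 (Function('y')(B) = Mul(9, -3) = -27)
Add(Mul(Add(V, Mul(22, 24)), Pow(-379, -1)), Mul(Function('J')(2), Pow(Function('y')(65), -1))) = Add(Mul(Add(33, Mul(22, 24)), Pow(-379, -1)), Mul(Rational(1, 7), Pow(-27, -1))) = Add(Mul(Add(33, 528), Rational(-1, 379)), Mul(Rational(1, 7), Rational(-1, 27))) = Add(Mul(561, Rational(-1, 379)), Rational(-1, 189)) = Add(Rational(-561, 379), Rational(-1, 189)) = Rational(-106408, 71631)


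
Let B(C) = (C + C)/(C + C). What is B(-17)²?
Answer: 1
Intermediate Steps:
B(C) = 1 (B(C) = (2*C)/((2*C)) = (2*C)*(1/(2*C)) = 1)
B(-17)² = 1² = 1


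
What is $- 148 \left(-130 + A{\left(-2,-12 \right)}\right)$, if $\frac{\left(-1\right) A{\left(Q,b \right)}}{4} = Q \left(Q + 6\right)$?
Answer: $14504$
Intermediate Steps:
$A{\left(Q,b \right)} = - 4 Q \left(6 + Q\right)$ ($A{\left(Q,b \right)} = - 4 Q \left(Q + 6\right) = - 4 Q \left(6 + Q\right)$)
$- 148 \left(-130 + A{\left(-2,-12 \right)}\right) = - 148 \left(-130 - - 8 \left(6 - 2\right)\right) = - 148 \left(-130 - \left(-8\right) 4\right) = - 148 \left(-130 + 32\right) = \left(-148\right) \left(-98\right) = 14504$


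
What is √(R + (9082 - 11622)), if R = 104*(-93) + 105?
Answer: I*√12107 ≈ 110.03*I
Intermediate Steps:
R = -9567 (R = -9672 + 105 = -9567)
√(R + (9082 - 11622)) = √(-9567 + (9082 - 11622)) = √(-9567 - 2540) = √(-12107) = I*√12107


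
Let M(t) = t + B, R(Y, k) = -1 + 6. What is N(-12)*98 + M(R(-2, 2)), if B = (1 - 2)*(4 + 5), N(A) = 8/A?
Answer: -208/3 ≈ -69.333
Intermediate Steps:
R(Y, k) = 5
B = -9 (B = -1*9 = -9)
M(t) = -9 + t (M(t) = t - 9 = -9 + t)
N(-12)*98 + M(R(-2, 2)) = (8/(-12))*98 + (-9 + 5) = (8*(-1/12))*98 - 4 = -⅔*98 - 4 = -196/3 - 4 = -208/3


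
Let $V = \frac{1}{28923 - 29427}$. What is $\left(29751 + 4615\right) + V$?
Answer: $\frac{17320463}{504} \approx 34366.0$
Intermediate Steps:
$V = - \frac{1}{504}$ ($V = \frac{1}{-504} = - \frac{1}{504} \approx -0.0019841$)
$\left(29751 + 4615\right) + V = \left(29751 + 4615\right) - \frac{1}{504} = 34366 - \frac{1}{504} = \frac{17320463}{504}$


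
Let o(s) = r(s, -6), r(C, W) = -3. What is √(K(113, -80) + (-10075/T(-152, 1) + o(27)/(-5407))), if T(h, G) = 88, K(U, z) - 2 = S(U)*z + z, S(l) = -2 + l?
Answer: I*√513504789281506/237908 ≈ 95.25*I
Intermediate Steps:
K(U, z) = 2 + z + z*(-2 + U) (K(U, z) = 2 + ((-2 + U)*z + z) = 2 + (z*(-2 + U) + z) = 2 + (z + z*(-2 + U)) = 2 + z + z*(-2 + U))
o(s) = -3
√(K(113, -80) + (-10075/T(-152, 1) + o(27)/(-5407))) = √((2 - 1*(-80) + 113*(-80)) + (-10075/88 - 3/(-5407))) = √((2 + 80 - 9040) + (-10075*1/88 - 3*(-1/5407))) = √(-8958 + (-10075/88 + 3/5407)) = √(-8958 - 54475261/475816) = √(-4316834989/475816) = I*√513504789281506/237908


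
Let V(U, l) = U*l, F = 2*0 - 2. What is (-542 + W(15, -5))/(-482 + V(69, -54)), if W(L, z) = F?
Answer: 34/263 ≈ 0.12928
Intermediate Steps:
F = -2 (F = 0 - 2 = -2)
W(L, z) = -2
(-542 + W(15, -5))/(-482 + V(69, -54)) = (-542 - 2)/(-482 + 69*(-54)) = -544/(-482 - 3726) = -544/(-4208) = -544*(-1/4208) = 34/263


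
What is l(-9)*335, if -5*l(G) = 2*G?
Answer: 1206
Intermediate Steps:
l(G) = -2*G/5
l(-9)*335 = -⅖*(-9)*335 = (18/5)*335 = 1206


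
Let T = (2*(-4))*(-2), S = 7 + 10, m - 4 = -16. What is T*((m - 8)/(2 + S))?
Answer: -320/19 ≈ -16.842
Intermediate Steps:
m = -12 (m = 4 - 16 = -12)
S = 17
T = 16 (T = -8*(-2) = 16)
T*((m - 8)/(2 + S)) = 16*((-12 - 8)/(2 + 17)) = 16*(-20/19) = -320/19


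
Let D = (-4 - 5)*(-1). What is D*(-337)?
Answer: -3033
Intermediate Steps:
D = 9 (D = -9*(-1) = 9)
D*(-337) = 9*(-337) = -3033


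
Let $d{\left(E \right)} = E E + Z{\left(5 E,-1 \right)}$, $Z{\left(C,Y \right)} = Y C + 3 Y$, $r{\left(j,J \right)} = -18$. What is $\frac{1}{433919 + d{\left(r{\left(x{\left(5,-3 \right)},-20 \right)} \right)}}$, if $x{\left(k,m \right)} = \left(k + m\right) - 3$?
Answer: $\frac{1}{434330} \approx 2.3024 \cdot 10^{-6}$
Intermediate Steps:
$x{\left(k,m \right)} = -3 + k + m$
$Z{\left(C,Y \right)} = 3 Y + C Y$ ($Z{\left(C,Y \right)} = C Y + 3 Y = 3 Y + C Y$)
$d{\left(E \right)} = -3 + E^{2} - 5 E$ ($d{\left(E \right)} = E E - \left(3 + 5 E\right) = E^{2} - \left(3 + 5 E\right) = -3 + E^{2} - 5 E$)
$\frac{1}{433919 + d{\left(r{\left(x{\left(5,-3 \right)},-20 \right)} \right)}} = \frac{1}{433919 - \left(-87 - 324\right)} = \frac{1}{433919 + \left(-3 + 324 + 90\right)} = \frac{1}{433919 + 411} = \frac{1}{434330}$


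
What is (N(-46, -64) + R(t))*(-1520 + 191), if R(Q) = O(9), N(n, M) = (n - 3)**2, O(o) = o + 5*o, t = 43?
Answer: -3262695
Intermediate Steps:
O(o) = 6*o
N(n, M) = (-3 + n)**2
R(Q) = 54 (R(Q) = 6*9 = 54)
(N(-46, -64) + R(t))*(-1520 + 191) = ((-3 - 46)**2 + 54)*(-1520 + 191) = ((-49)**2 + 54)*(-1329) = (2401 + 54)*(-1329) = 2455*(-1329) = -3262695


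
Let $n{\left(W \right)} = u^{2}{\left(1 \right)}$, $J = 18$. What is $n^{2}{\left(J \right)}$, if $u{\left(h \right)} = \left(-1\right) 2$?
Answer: $16$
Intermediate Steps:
$u{\left(h \right)} = -2$
$n{\left(W \right)} = 4$ ($n{\left(W \right)} = \left(-2\right)^{2} = 4$)
$n^{2}{\left(J \right)} = 4^{2} = 16$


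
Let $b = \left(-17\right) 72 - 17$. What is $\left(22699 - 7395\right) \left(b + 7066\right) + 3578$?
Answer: $89149378$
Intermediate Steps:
$b = -1241$ ($b = -1224 - 17 = -1241$)
$\left(22699 - 7395\right) \left(b + 7066\right) + 3578 = \left(22699 - 7395\right) \left(-1241 + 7066\right) + 3578 = 15304 \cdot 5825 + 3578 = 89145800 + 3578 = 89149378$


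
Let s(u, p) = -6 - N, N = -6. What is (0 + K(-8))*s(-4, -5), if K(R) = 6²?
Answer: 0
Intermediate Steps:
s(u, p) = 0 (s(u, p) = -6 - 1*(-6) = -6 + 6 = 0)
K(R) = 36
(0 + K(-8))*s(-4, -5) = (0 + 36)*0 = 36*0 = 0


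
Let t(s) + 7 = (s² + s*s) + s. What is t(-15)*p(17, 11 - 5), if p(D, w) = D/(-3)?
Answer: -7276/3 ≈ -2425.3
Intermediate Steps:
p(D, w) = -D/3 (p(D, w) = D*(-⅓) = -D/3)
t(s) = -7 + s + 2*s² (t(s) = -7 + ((s² + s*s) + s) = -7 + ((s² + s²) + s) = -7 + (2*s² + s) = -7 + (s + 2*s²) = -7 + s + 2*s²)
t(-15)*p(17, 11 - 5) = (-7 - 15 + 2*(-15)²)*(-⅓*17) = (-7 - 15 + 2*225)*(-17/3) = (-7 - 15 + 450)*(-17/3) = 428*(-17/3) = -7276/3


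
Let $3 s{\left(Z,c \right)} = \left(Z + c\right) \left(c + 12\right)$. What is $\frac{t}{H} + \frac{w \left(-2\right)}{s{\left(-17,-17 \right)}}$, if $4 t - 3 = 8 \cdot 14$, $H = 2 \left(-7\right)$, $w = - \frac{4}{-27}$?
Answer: $- \frac{88199}{42840} \approx -2.0588$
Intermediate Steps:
$w = \frac{4}{27}$ ($w = \left(-4\right) \left(- \frac{1}{27}\right) = \frac{4}{27} \approx 0.14815$)
$H = -14$
$t = \frac{115}{4}$ ($t = \frac{3}{4} + \frac{8 \cdot 14}{4} = \frac{3}{4} + \frac{1}{4} \cdot 112 = \frac{3}{4} + 28 = \frac{115}{4} \approx 28.75$)
$s{\left(Z,c \right)} = \frac{\left(12 + c\right) \left(Z + c\right)}{3}$ ($s{\left(Z,c \right)} = \frac{\left(Z + c\right) \left(c + 12\right)}{3} = \frac{\left(Z + c\right) \left(12 + c\right)}{3} = \frac{\left(12 + c\right) \left(Z + c\right)}{3}$)
$\frac{t}{H} + \frac{w \left(-2\right)}{s{\left(-17,-17 \right)}} = \frac{115}{4 \left(-14\right)} + \frac{\frac{4}{27} \left(-2\right)}{4 \left(-17\right) + 4 \left(-17\right) + \frac{\left(-17\right)^{2}}{3} + \frac{1}{3} \left(-17\right) \left(-17\right)} = \frac{115}{4} \left(- \frac{1}{14}\right) - \frac{8}{27 \left(-68 - 68 + \frac{1}{3} \cdot 289 + \frac{289}{3}\right)} = - \frac{115}{56} - \frac{8}{27 \left(-68 - 68 + \frac{289}{3} + \frac{289}{3}\right)} = - \frac{115}{56} - \frac{8}{27 \cdot \frac{170}{3}} = - \frac{115}{56} - \frac{4}{765} = - \frac{88199}{42840}$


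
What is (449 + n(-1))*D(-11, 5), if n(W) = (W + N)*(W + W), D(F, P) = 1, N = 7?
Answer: 437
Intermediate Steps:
n(W) = 2*W*(7 + W) (n(W) = (W + 7)*(W + W) = (7 + W)*(2*W) = 2*W*(7 + W))
(449 + n(-1))*D(-11, 5) = (449 + 2*(-1)*(7 - 1))*1 = (449 + 2*(-1)*6)*1 = (449 - 12)*1 = 437*1 = 437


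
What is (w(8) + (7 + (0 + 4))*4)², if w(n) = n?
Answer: 2704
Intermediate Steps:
(w(8) + (7 + (0 + 4))*4)² = (8 + (7 + (0 + 4))*4)² = (8 + (7 + 4)*4)² = (8 + 11*4)² = (8 + 44)² = 52² = 2704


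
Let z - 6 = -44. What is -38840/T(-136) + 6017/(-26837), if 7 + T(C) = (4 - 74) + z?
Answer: 208331425/617251 ≈ 337.52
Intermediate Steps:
z = -38 (z = 6 - 44 = -38)
T(C) = -115 (T(C) = -7 + ((4 - 74) - 38) = -7 + (-70 - 38) = -7 - 108 = -115)
-38840/T(-136) + 6017/(-26837) = -38840/(-115) + 6017/(-26837) = -38840*(-1/115) + 6017*(-1/26837) = 7768/23 - 6017/26837 = 208331425/617251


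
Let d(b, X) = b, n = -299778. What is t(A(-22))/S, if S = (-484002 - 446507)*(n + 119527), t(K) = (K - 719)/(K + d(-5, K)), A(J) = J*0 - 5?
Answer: 362/838625888795 ≈ 4.3166e-10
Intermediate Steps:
A(J) = -5 (A(J) = 0 - 5 = -5)
t(K) = (-719 + K)/(-5 + K) (t(K) = (K - 719)/(K - 5) = (-719 + K)/(-5 + K))
S = 167725177759 (S = (-484002 - 446507)*(-299778 + 119527) = -930509*(-180251) = 167725177759)
t(A(-22))/S = ((-719 - 5)/(-5 - 5))/167725177759 = (-724/(-10))*(1/167725177759) = -⅒*(-724)*(1/167725177759) = (362/5)*(1/167725177759) = 362/838625888795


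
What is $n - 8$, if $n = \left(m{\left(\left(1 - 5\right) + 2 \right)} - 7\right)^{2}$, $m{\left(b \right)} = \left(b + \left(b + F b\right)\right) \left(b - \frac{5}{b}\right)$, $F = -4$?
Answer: $17$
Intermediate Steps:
$m{\left(b \right)} = - 2 b \left(b - \frac{5}{b}\right)$ ($m{\left(b \right)} = \left(b + \left(b - 4 b\right)\right) \left(b - \frac{5}{b}\right) = \left(b - 3 b\right) \left(b - \frac{5}{b}\right) = - 2 b \left(b - \frac{5}{b}\right)$)
$n = 25$ ($n = \left(\left(10 - 2 \left(\left(1 - 5\right) + 2\right)^{2}\right) - 7\right)^{2} = \left(\left(10 - 2 \left(-4 + 2\right)^{2}\right) - 7\right)^{2} = \left(\left(10 - 2 \left(-2\right)^{2}\right) - 7\right)^{2} = \left(\left(10 - 8\right) - 7\right)^{2} = \left(2 - 7\right)^{2} = \left(-5\right)^{2} = 25$)
$n - 8 = 25 - 8 = 17$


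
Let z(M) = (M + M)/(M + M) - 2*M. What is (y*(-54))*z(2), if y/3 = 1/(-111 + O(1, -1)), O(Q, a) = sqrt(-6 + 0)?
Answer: -17982/4109 - 162*I*sqrt(6)/4109 ≈ -4.3762 - 0.096573*I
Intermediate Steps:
z(M) = 1 - 2*M (z(M) = (2*M)/((2*M)) - 2*M = (2*M)*(1/(2*M)) - 2*M = 1 - 2*M)
O(Q, a) = I*sqrt(6) (O(Q, a) = sqrt(-6) = I*sqrt(6))
y = 3/(-111 + I*sqrt(6)) ≈ -0.027014 - 0.00059613*I
(y*(-54))*z(2) = ((-111/4109 - I*sqrt(6)/4109)*(-54))*(1 - 2*2) = (5994/4109 + 54*I*sqrt(6)/4109)*(1 - 4) = (5994/4109 + 54*I*sqrt(6)/4109)*(-3) = -17982/4109 - 162*I*sqrt(6)/4109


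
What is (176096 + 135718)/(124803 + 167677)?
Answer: 155907/146240 ≈ 1.0661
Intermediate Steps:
(176096 + 135718)/(124803 + 167677) = 311814/292480 = 311814*(1/292480) = 155907/146240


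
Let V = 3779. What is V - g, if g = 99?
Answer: 3680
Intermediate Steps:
V - g = 3779 - 1*99 = 3779 - 99 = 3680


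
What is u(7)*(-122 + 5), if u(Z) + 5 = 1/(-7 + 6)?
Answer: 702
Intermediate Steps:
u(Z) = -6 (u(Z) = -5 + 1/(-7 + 6) = -5 + 1/(-1) = -5 - 1 = -6)
u(7)*(-122 + 5) = -6*(-122 + 5) = -6*(-117) = 702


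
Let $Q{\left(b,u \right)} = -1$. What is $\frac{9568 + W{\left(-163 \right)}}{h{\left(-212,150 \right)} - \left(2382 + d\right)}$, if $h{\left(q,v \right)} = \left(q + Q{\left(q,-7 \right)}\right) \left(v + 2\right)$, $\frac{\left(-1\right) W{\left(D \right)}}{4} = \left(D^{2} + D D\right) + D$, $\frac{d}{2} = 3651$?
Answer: $\frac{16861}{3505} \approx 4.8106$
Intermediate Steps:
$d = 7302$ ($d = 2 \cdot 3651 = 7302$)
$W{\left(D \right)} = - 8 D^{2} - 4 D$ ($W{\left(D \right)} = - 4 \left(\left(D^{2} + D D\right) + D\right) = - 4 \left(\left(D^{2} + D^{2}\right) + D\right) = - 4 \left(2 D^{2} + D\right) = - 4 \left(D + 2 D^{2}\right) = - 8 D^{2} - 4 D$)
$h{\left(q,v \right)} = \left(-1 + q\right) \left(2 + v\right)$ ($h{\left(q,v \right)} = \left(q - 1\right) \left(v + 2\right) = \left(-1 + q\right) \left(2 + v\right)$)
$\frac{9568 + W{\left(-163 \right)}}{h{\left(-212,150 \right)} - \left(2382 + d\right)} = \frac{9568 - - 652 \left(1 + 2 \left(-163\right)\right)}{\left(-2 - 150 + 2 \left(-212\right) - 31800\right) - 9684} = \frac{9568 - - 652 \left(1 - 326\right)}{\left(-2 - 150 - 424 - 31800\right) - 9684} = \frac{9568 - \left(-652\right) \left(-325\right)}{-32376 - 9684} = \frac{9568 - 211900}{-42060} = \left(-202332\right) \left(- \frac{1}{42060}\right) = \frac{16861}{3505}$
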